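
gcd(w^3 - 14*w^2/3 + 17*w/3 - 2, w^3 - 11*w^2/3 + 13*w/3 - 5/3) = w - 1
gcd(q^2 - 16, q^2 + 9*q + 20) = q + 4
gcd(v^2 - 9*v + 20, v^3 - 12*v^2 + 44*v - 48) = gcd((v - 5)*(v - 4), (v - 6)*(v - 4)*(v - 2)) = v - 4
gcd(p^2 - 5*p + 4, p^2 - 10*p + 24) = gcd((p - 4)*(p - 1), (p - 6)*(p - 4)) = p - 4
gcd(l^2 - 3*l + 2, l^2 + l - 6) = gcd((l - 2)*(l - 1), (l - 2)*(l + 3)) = l - 2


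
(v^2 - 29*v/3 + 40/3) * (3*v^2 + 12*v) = 3*v^4 - 17*v^3 - 76*v^2 + 160*v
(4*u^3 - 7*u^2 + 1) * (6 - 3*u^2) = -12*u^5 + 21*u^4 + 24*u^3 - 45*u^2 + 6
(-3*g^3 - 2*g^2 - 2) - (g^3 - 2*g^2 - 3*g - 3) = -4*g^3 + 3*g + 1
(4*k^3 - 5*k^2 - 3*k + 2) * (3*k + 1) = 12*k^4 - 11*k^3 - 14*k^2 + 3*k + 2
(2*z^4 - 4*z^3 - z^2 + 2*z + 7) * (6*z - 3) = 12*z^5 - 30*z^4 + 6*z^3 + 15*z^2 + 36*z - 21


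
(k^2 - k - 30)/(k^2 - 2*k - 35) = (k - 6)/(k - 7)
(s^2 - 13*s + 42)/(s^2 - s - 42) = (s - 6)/(s + 6)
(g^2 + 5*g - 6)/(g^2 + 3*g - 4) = (g + 6)/(g + 4)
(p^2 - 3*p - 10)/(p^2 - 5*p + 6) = (p^2 - 3*p - 10)/(p^2 - 5*p + 6)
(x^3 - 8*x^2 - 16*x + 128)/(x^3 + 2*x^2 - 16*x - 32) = (x - 8)/(x + 2)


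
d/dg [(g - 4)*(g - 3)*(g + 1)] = 3*g^2 - 12*g + 5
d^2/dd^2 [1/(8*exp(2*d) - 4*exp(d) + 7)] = 4*((1 - 8*exp(d))*(8*exp(2*d) - 4*exp(d) + 7) + 8*(4*exp(d) - 1)^2*exp(d))*exp(d)/(8*exp(2*d) - 4*exp(d) + 7)^3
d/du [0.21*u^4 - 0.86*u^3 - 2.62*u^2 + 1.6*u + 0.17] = 0.84*u^3 - 2.58*u^2 - 5.24*u + 1.6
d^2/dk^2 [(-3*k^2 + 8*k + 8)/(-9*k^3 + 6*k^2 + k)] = 2*(243*k^6 - 1944*k^5 - 2511*k^4 + 3078*k^3 - 648*k^2 - 144*k - 8)/(k^3*(729*k^6 - 1458*k^5 + 729*k^4 + 108*k^3 - 81*k^2 - 18*k - 1))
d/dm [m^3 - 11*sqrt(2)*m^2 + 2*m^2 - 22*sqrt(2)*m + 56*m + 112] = 3*m^2 - 22*sqrt(2)*m + 4*m - 22*sqrt(2) + 56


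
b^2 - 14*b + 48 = (b - 8)*(b - 6)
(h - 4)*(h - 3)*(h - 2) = h^3 - 9*h^2 + 26*h - 24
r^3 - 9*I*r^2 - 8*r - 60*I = (r - 6*I)*(r - 5*I)*(r + 2*I)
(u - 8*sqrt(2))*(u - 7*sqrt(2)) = u^2 - 15*sqrt(2)*u + 112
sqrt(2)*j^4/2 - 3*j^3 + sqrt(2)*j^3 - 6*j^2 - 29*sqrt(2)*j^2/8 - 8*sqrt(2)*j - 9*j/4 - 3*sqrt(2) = (j + 1/2)*(j + 3/2)*(j - 4*sqrt(2))*(sqrt(2)*j/2 + 1)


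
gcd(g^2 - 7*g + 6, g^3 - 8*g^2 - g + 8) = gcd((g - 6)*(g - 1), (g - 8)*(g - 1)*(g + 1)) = g - 1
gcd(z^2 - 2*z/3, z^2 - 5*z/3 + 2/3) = z - 2/3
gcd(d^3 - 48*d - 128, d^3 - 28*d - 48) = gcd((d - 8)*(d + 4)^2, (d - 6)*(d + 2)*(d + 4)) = d + 4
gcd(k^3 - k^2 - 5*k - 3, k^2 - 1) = k + 1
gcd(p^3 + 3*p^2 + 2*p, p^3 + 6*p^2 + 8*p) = p^2 + 2*p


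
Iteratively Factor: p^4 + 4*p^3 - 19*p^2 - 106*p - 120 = (p + 4)*(p^3 - 19*p - 30) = (p - 5)*(p + 4)*(p^2 + 5*p + 6) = (p - 5)*(p + 3)*(p + 4)*(p + 2)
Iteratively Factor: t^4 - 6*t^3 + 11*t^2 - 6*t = (t - 3)*(t^3 - 3*t^2 + 2*t) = (t - 3)*(t - 2)*(t^2 - t) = (t - 3)*(t - 2)*(t - 1)*(t)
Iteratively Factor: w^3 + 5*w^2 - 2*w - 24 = (w - 2)*(w^2 + 7*w + 12) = (w - 2)*(w + 3)*(w + 4)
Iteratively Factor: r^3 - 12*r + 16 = (r - 2)*(r^2 + 2*r - 8) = (r - 2)*(r + 4)*(r - 2)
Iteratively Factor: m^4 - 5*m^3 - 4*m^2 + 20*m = (m + 2)*(m^3 - 7*m^2 + 10*m) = (m - 2)*(m + 2)*(m^2 - 5*m) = (m - 5)*(m - 2)*(m + 2)*(m)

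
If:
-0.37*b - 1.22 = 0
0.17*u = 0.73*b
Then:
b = -3.30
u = -14.16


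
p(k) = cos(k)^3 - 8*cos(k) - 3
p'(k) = -3*sin(k)*cos(k)^2 + 8*sin(k)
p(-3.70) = 3.17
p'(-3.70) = 3.10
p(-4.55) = -1.71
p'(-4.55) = 7.82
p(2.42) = 2.58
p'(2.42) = 4.17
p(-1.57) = -3.01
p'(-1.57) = -8.00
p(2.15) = 1.21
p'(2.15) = 5.94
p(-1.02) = -7.04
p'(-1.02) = -6.12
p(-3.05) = 3.98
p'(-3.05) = -0.46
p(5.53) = -8.45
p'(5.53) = -4.38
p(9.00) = 3.53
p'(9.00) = 2.27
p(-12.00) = -9.15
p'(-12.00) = 3.15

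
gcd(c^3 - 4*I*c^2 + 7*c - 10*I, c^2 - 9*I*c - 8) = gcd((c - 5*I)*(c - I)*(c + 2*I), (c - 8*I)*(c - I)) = c - I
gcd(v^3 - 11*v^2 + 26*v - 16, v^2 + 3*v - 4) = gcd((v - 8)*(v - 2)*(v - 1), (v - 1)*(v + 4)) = v - 1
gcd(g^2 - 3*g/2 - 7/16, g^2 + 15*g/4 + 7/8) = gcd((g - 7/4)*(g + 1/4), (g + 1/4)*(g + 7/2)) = g + 1/4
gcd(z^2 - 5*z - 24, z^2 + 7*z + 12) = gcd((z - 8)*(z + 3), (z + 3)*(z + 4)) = z + 3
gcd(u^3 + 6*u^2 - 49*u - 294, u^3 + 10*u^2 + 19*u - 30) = u + 6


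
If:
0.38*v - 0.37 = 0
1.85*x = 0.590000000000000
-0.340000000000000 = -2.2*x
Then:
No Solution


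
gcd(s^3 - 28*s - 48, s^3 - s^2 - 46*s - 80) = s + 2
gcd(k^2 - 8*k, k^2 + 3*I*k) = k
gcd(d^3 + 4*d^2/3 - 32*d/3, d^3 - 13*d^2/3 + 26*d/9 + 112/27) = d - 8/3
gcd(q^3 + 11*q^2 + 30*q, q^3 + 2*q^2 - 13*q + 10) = q + 5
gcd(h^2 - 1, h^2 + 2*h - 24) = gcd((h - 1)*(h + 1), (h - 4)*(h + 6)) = 1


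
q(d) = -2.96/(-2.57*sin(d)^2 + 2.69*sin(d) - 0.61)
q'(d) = -2.96*(5.14*sin(d)*cos(d) - 2.69*cos(d))/(-2.57*sin(d)^2 + 2.69*sin(d) - 0.61)^2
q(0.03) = 5.57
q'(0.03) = 26.55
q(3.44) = 1.82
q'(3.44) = -4.51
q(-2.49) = 0.93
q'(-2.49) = -1.35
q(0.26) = 33.52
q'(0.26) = 502.05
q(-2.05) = 0.59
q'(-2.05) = -0.39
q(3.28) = 2.87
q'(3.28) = -9.39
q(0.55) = -31.52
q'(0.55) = 0.97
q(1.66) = 6.16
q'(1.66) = 2.78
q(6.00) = 1.89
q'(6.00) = 4.80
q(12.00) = 1.06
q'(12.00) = 1.74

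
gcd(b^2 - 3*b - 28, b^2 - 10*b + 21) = b - 7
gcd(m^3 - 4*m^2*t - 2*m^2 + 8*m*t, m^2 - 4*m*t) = -m^2 + 4*m*t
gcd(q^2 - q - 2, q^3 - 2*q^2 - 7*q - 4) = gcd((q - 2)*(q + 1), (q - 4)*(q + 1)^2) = q + 1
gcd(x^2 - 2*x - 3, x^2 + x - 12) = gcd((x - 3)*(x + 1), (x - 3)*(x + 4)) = x - 3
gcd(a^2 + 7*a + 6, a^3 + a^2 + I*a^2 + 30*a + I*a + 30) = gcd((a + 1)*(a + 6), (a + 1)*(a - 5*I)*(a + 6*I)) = a + 1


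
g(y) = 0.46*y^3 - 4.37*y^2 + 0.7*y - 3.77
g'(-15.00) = 442.30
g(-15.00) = -2550.02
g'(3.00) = -13.10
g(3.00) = -28.58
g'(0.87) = -5.86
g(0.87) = -6.17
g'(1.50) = -9.30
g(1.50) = -11.00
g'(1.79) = -10.52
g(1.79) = -13.88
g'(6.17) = -0.69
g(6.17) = -57.76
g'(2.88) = -13.02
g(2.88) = -27.01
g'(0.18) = -0.83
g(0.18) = -3.78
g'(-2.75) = 35.17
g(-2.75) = -48.31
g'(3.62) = -12.85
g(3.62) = -36.68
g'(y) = 1.38*y^2 - 8.74*y + 0.7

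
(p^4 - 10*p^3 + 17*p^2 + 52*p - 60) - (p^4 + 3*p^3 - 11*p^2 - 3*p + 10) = -13*p^3 + 28*p^2 + 55*p - 70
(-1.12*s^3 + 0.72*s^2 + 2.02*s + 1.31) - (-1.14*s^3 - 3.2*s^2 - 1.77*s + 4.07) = 0.0199999999999998*s^3 + 3.92*s^2 + 3.79*s - 2.76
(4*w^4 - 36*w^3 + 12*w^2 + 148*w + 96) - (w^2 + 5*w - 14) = 4*w^4 - 36*w^3 + 11*w^2 + 143*w + 110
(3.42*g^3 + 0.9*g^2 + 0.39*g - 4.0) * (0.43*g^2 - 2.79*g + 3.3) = 1.4706*g^5 - 9.1548*g^4 + 8.9427*g^3 + 0.1619*g^2 + 12.447*g - 13.2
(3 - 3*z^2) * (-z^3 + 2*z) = 3*z^5 - 9*z^3 + 6*z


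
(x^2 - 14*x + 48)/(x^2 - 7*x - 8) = (x - 6)/(x + 1)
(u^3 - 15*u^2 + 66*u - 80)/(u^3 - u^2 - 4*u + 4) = (u^2 - 13*u + 40)/(u^2 + u - 2)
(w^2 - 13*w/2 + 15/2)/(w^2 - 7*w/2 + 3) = (w - 5)/(w - 2)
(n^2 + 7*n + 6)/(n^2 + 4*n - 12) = (n + 1)/(n - 2)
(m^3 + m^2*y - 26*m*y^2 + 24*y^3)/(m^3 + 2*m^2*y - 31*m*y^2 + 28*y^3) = (m + 6*y)/(m + 7*y)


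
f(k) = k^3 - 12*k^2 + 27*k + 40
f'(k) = 3*k^2 - 24*k + 27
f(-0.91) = 4.74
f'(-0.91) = 51.32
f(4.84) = 2.95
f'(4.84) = -18.88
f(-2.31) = -98.73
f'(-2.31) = 98.45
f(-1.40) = -24.06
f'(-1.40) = 66.48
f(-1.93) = -64.00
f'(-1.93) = 84.49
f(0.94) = 55.61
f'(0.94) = 7.09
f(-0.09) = 37.47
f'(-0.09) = 29.18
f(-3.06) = -183.64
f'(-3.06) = 128.53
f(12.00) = 364.00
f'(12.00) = 171.00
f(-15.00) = -6440.00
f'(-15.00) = 1062.00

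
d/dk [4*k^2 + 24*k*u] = 8*k + 24*u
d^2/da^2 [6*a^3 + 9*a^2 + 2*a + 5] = 36*a + 18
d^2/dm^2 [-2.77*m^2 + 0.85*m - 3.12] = -5.54000000000000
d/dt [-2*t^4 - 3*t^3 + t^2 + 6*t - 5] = -8*t^3 - 9*t^2 + 2*t + 6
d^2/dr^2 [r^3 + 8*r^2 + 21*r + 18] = 6*r + 16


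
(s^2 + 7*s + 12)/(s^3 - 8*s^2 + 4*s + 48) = (s^2 + 7*s + 12)/(s^3 - 8*s^2 + 4*s + 48)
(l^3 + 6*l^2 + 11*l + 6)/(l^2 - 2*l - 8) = (l^2 + 4*l + 3)/(l - 4)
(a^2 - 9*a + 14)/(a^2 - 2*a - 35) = (a - 2)/(a + 5)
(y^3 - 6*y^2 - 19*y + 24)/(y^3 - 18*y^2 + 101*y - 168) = (y^2 + 2*y - 3)/(y^2 - 10*y + 21)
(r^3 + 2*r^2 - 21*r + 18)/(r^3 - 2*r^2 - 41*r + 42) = (r - 3)/(r - 7)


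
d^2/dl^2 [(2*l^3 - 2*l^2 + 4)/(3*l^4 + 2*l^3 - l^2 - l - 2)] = 4*(9*l^9 - 27*l^8 - 9*l^7 + 196*l^6 + 240*l^5 - 60*l^4 - 72*l^3 + 78*l^2 + 42*l - 6)/(27*l^12 + 54*l^11 + 9*l^10 - 55*l^9 - 93*l^8 - 60*l^7 + 32*l^6 + 63*l^5 + 51*l^4 + 11*l^3 - 18*l^2 - 12*l - 8)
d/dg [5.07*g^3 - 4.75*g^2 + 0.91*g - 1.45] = 15.21*g^2 - 9.5*g + 0.91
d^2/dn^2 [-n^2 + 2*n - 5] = -2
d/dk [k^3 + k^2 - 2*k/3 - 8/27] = 3*k^2 + 2*k - 2/3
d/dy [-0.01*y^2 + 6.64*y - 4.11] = 6.64 - 0.02*y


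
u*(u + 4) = u^2 + 4*u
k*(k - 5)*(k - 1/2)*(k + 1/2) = k^4 - 5*k^3 - k^2/4 + 5*k/4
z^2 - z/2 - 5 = (z - 5/2)*(z + 2)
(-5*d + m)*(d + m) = -5*d^2 - 4*d*m + m^2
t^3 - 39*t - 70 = (t - 7)*(t + 2)*(t + 5)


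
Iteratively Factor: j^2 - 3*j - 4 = (j - 4)*(j + 1)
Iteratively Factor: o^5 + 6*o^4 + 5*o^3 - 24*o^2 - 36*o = (o - 2)*(o^4 + 8*o^3 + 21*o^2 + 18*o) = (o - 2)*(o + 3)*(o^3 + 5*o^2 + 6*o) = o*(o - 2)*(o + 3)*(o^2 + 5*o + 6) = o*(o - 2)*(o + 3)^2*(o + 2)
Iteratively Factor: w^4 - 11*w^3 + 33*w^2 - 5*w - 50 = (w + 1)*(w^3 - 12*w^2 + 45*w - 50) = (w - 5)*(w + 1)*(w^2 - 7*w + 10) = (w - 5)^2*(w + 1)*(w - 2)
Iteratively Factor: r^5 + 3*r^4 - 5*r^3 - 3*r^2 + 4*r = (r - 1)*(r^4 + 4*r^3 - r^2 - 4*r) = (r - 1)^2*(r^3 + 5*r^2 + 4*r) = r*(r - 1)^2*(r^2 + 5*r + 4) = r*(r - 1)^2*(r + 1)*(r + 4)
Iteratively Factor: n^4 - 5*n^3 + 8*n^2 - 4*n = (n)*(n^3 - 5*n^2 + 8*n - 4) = n*(n - 2)*(n^2 - 3*n + 2) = n*(n - 2)*(n - 1)*(n - 2)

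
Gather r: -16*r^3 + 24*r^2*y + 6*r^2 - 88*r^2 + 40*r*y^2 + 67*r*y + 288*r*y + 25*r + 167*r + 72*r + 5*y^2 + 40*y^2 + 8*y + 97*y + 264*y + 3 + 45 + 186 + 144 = -16*r^3 + r^2*(24*y - 82) + r*(40*y^2 + 355*y + 264) + 45*y^2 + 369*y + 378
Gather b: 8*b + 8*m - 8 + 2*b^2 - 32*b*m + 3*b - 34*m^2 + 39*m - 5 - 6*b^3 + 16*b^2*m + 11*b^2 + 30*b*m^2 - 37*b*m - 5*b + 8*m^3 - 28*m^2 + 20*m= -6*b^3 + b^2*(16*m + 13) + b*(30*m^2 - 69*m + 6) + 8*m^3 - 62*m^2 + 67*m - 13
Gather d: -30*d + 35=35 - 30*d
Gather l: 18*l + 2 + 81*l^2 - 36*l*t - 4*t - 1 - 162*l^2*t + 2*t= l^2*(81 - 162*t) + l*(18 - 36*t) - 2*t + 1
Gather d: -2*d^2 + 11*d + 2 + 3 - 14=-2*d^2 + 11*d - 9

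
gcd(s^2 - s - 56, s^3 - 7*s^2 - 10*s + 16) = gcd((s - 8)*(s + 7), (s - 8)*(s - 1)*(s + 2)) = s - 8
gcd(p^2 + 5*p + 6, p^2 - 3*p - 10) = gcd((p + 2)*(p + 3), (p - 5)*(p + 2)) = p + 2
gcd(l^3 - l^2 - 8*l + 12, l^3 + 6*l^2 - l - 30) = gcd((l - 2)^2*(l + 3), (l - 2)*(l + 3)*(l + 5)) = l^2 + l - 6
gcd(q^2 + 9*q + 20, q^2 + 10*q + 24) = q + 4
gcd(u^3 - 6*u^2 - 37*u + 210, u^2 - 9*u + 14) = u - 7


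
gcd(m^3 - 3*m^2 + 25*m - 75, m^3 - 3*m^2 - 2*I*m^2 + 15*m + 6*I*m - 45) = m^2 + m*(-3 - 5*I) + 15*I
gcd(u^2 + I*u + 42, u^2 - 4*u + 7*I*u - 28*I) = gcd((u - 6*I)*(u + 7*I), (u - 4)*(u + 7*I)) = u + 7*I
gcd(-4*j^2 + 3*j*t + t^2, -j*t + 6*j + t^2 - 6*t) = -j + t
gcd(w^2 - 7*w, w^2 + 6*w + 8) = 1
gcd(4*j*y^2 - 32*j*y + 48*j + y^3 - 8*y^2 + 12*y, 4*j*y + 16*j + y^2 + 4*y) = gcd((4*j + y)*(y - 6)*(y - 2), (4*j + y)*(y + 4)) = 4*j + y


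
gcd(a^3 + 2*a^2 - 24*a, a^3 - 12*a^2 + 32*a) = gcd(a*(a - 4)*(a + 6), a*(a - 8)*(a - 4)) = a^2 - 4*a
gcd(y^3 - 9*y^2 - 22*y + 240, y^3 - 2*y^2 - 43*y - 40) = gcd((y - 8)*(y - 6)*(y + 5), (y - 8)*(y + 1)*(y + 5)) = y^2 - 3*y - 40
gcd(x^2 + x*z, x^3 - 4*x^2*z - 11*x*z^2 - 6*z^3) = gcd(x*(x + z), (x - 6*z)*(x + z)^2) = x + z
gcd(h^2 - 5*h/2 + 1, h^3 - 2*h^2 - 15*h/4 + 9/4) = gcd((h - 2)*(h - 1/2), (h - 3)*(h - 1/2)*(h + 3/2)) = h - 1/2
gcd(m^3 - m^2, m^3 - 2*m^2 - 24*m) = m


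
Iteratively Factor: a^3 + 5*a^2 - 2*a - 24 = (a + 4)*(a^2 + a - 6) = (a + 3)*(a + 4)*(a - 2)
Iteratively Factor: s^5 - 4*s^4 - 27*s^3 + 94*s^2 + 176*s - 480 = (s - 5)*(s^4 + s^3 - 22*s^2 - 16*s + 96) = (s - 5)*(s - 4)*(s^3 + 5*s^2 - 2*s - 24) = (s - 5)*(s - 4)*(s - 2)*(s^2 + 7*s + 12) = (s - 5)*(s - 4)*(s - 2)*(s + 4)*(s + 3)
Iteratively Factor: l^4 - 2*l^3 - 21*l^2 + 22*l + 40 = (l - 2)*(l^3 - 21*l - 20) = (l - 2)*(l + 1)*(l^2 - l - 20) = (l - 5)*(l - 2)*(l + 1)*(l + 4)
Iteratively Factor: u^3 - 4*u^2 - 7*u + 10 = (u - 5)*(u^2 + u - 2) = (u - 5)*(u - 1)*(u + 2)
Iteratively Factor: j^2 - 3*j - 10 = (j - 5)*(j + 2)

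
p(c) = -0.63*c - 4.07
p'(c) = -0.630000000000000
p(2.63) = -5.73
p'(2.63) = -0.63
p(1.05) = -4.73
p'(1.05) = -0.63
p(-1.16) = -3.34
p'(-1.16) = -0.63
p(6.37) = -8.08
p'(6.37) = -0.63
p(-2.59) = -2.44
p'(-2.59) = -0.63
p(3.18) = -6.07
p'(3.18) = -0.63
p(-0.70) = -3.63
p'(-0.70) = -0.63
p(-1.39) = -3.19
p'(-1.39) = -0.63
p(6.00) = -7.85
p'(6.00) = -0.63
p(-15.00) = 5.38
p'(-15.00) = -0.63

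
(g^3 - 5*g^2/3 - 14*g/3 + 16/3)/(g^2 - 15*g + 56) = (3*g^3 - 5*g^2 - 14*g + 16)/(3*(g^2 - 15*g + 56))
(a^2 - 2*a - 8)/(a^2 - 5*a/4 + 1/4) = 4*(a^2 - 2*a - 8)/(4*a^2 - 5*a + 1)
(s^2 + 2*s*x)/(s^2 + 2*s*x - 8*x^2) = s*(s + 2*x)/(s^2 + 2*s*x - 8*x^2)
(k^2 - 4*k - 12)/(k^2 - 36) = (k + 2)/(k + 6)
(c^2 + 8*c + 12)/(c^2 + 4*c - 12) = (c + 2)/(c - 2)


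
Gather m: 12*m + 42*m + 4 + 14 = 54*m + 18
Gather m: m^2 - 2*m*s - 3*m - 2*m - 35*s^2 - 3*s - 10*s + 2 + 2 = m^2 + m*(-2*s - 5) - 35*s^2 - 13*s + 4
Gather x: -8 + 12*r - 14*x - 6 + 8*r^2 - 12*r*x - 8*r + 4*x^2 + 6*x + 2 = 8*r^2 + 4*r + 4*x^2 + x*(-12*r - 8) - 12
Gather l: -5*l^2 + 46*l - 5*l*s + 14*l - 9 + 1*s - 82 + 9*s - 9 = -5*l^2 + l*(60 - 5*s) + 10*s - 100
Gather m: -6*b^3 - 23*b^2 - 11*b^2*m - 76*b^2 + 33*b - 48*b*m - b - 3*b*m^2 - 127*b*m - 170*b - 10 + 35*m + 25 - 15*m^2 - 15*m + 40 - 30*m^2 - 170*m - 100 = -6*b^3 - 99*b^2 - 138*b + m^2*(-3*b - 45) + m*(-11*b^2 - 175*b - 150) - 45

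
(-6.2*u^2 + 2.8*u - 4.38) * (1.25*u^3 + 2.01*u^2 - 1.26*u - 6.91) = -7.75*u^5 - 8.962*u^4 + 7.965*u^3 + 30.5102*u^2 - 13.8292*u + 30.2658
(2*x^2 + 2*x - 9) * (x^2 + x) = 2*x^4 + 4*x^3 - 7*x^2 - 9*x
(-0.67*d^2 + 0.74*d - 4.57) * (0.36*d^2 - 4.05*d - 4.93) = -0.2412*d^4 + 2.9799*d^3 - 1.3391*d^2 + 14.8603*d + 22.5301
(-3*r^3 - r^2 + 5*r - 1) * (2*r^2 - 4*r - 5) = -6*r^5 + 10*r^4 + 29*r^3 - 17*r^2 - 21*r + 5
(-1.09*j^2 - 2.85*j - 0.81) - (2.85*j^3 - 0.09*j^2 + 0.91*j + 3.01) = -2.85*j^3 - 1.0*j^2 - 3.76*j - 3.82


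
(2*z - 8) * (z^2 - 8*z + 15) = 2*z^3 - 24*z^2 + 94*z - 120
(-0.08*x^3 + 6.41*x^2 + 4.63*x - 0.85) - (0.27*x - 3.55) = -0.08*x^3 + 6.41*x^2 + 4.36*x + 2.7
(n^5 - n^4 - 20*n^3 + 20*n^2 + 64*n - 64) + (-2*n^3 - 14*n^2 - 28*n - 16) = n^5 - n^4 - 22*n^3 + 6*n^2 + 36*n - 80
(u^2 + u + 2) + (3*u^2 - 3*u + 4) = 4*u^2 - 2*u + 6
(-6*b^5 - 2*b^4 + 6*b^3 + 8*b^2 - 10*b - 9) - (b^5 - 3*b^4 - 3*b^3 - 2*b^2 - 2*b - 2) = -7*b^5 + b^4 + 9*b^3 + 10*b^2 - 8*b - 7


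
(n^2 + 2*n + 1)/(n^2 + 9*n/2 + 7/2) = 2*(n + 1)/(2*n + 7)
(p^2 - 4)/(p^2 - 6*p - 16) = (p - 2)/(p - 8)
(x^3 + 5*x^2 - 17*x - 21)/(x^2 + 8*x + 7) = x - 3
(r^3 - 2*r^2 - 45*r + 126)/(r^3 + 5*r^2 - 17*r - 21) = (r - 6)/(r + 1)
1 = 1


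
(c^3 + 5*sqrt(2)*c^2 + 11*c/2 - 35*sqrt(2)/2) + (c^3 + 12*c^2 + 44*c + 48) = 2*c^3 + 5*sqrt(2)*c^2 + 12*c^2 + 99*c/2 - 35*sqrt(2)/2 + 48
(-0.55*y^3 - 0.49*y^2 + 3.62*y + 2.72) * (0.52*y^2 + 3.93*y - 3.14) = -0.286*y^5 - 2.4163*y^4 + 1.6837*y^3 + 17.1796*y^2 - 0.677200000000001*y - 8.5408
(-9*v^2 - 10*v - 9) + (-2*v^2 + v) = -11*v^2 - 9*v - 9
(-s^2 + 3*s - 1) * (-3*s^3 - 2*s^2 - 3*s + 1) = 3*s^5 - 7*s^4 - 8*s^2 + 6*s - 1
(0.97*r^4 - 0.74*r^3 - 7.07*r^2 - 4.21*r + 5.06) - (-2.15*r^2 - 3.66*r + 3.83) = 0.97*r^4 - 0.74*r^3 - 4.92*r^2 - 0.55*r + 1.23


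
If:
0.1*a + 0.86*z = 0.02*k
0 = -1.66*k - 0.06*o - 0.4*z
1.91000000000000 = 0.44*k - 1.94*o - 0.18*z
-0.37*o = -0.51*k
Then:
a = -49.62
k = -1.32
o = -1.82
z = 5.74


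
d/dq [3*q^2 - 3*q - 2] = 6*q - 3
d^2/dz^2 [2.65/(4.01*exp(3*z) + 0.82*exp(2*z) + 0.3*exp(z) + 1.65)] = (2.65*(12.03*exp(2*z) + 1.64*exp(z) + 0.3)*(24.06*exp(2*z) + 3.28*exp(z) + 0.6)*exp(z) - (95.6385*exp(2*z) + 8.692*exp(z) + 0.795)*(4.01*exp(3*z) + 0.82*exp(2*z) + 0.3*exp(z) + 1.65))*exp(z)/(4.01*exp(3*z) + 0.82*exp(2*z) + 0.3*exp(z) + 1.65)^3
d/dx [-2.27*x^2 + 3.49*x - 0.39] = 3.49 - 4.54*x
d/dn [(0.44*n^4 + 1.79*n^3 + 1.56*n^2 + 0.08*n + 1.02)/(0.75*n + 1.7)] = (0.99*n^4 + 5.677*n^3 + 10.299*n^2 + 5.304*n - 0.629)/(0.5625*n^2 + 2.55*n + 2.89)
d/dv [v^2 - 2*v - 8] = 2*v - 2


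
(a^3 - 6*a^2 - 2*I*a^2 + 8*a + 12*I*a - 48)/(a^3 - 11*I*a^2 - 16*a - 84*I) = (a^2 + a*(-6 - 4*I) + 24*I)/(a^2 - 13*I*a - 42)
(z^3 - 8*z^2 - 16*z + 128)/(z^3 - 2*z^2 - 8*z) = (z^2 - 4*z - 32)/(z*(z + 2))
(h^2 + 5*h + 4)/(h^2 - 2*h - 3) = (h + 4)/(h - 3)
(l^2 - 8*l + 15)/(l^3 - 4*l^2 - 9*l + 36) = (l - 5)/(l^2 - l - 12)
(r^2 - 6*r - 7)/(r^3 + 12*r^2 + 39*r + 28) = (r - 7)/(r^2 + 11*r + 28)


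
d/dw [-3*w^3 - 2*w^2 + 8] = w*(-9*w - 4)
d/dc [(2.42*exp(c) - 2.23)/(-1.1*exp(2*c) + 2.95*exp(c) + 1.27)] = (2.662*exp(2*c) - 4.906*exp(c) + 9.6519)*exp(c)/(1.21*exp(4*c) - 6.49*exp(3*c) + 5.9085*exp(2*c) + 7.493*exp(c) + 1.6129)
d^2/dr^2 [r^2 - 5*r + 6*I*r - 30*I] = 2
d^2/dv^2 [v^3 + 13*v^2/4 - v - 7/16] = 6*v + 13/2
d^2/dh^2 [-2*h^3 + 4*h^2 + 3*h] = 8 - 12*h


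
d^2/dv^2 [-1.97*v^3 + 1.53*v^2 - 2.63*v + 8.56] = 3.06 - 11.82*v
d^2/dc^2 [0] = 0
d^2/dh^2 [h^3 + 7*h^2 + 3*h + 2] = 6*h + 14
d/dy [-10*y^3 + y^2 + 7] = 2*y*(1 - 15*y)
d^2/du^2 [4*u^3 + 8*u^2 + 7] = 24*u + 16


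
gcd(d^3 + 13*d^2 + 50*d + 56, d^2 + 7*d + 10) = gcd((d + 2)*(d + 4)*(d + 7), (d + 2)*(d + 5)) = d + 2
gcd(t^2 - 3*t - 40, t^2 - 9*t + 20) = 1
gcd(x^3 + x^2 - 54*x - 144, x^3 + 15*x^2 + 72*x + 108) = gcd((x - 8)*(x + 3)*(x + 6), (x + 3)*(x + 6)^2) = x^2 + 9*x + 18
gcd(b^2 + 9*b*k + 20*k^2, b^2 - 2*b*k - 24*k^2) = b + 4*k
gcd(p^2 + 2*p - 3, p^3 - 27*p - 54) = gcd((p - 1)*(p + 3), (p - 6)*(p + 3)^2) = p + 3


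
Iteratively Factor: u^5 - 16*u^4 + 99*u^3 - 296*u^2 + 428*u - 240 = (u - 4)*(u^4 - 12*u^3 + 51*u^2 - 92*u + 60) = (u - 5)*(u - 4)*(u^3 - 7*u^2 + 16*u - 12) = (u - 5)*(u - 4)*(u - 2)*(u^2 - 5*u + 6) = (u - 5)*(u - 4)*(u - 2)^2*(u - 3)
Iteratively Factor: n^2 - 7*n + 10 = (n - 2)*(n - 5)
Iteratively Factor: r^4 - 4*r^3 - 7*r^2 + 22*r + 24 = (r - 4)*(r^3 - 7*r - 6) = (r - 4)*(r - 3)*(r^2 + 3*r + 2) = (r - 4)*(r - 3)*(r + 2)*(r + 1)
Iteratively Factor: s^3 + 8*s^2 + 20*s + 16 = (s + 4)*(s^2 + 4*s + 4) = (s + 2)*(s + 4)*(s + 2)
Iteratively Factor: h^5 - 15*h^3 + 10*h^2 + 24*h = (h - 2)*(h^4 + 2*h^3 - 11*h^2 - 12*h) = (h - 3)*(h - 2)*(h^3 + 5*h^2 + 4*h) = (h - 3)*(h - 2)*(h + 4)*(h^2 + h) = (h - 3)*(h - 2)*(h + 1)*(h + 4)*(h)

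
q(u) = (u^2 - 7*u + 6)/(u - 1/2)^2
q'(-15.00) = 0.03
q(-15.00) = 1.40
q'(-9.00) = 0.07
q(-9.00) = 1.66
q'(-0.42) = 14.15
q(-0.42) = 10.77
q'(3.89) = 0.38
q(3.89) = -0.53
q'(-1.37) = 2.56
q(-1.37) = 4.99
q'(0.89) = -53.27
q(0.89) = 3.70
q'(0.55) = -41600.00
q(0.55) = 981.00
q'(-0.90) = 5.07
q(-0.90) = 6.69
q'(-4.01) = 0.35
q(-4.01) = 2.47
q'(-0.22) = 26.31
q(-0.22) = 14.64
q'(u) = (2*u - 7)/(u - 1/2)^2 - 2*(u^2 - 7*u + 6)/(u - 1/2)^3 = 4*(12*u - 17)/(8*u^3 - 12*u^2 + 6*u - 1)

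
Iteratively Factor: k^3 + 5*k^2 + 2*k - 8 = (k + 4)*(k^2 + k - 2) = (k + 2)*(k + 4)*(k - 1)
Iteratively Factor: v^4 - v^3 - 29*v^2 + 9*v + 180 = (v - 3)*(v^3 + 2*v^2 - 23*v - 60) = (v - 5)*(v - 3)*(v^2 + 7*v + 12) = (v - 5)*(v - 3)*(v + 3)*(v + 4)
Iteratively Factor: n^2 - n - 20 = (n - 5)*(n + 4)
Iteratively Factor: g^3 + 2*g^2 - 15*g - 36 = (g - 4)*(g^2 + 6*g + 9) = (g - 4)*(g + 3)*(g + 3)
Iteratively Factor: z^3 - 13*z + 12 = (z - 1)*(z^2 + z - 12) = (z - 3)*(z - 1)*(z + 4)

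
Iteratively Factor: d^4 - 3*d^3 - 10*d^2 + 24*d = (d)*(d^3 - 3*d^2 - 10*d + 24) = d*(d - 2)*(d^2 - d - 12) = d*(d - 2)*(d + 3)*(d - 4)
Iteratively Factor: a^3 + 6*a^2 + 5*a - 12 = (a + 3)*(a^2 + 3*a - 4) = (a - 1)*(a + 3)*(a + 4)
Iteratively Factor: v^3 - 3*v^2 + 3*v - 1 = (v - 1)*(v^2 - 2*v + 1) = (v - 1)^2*(v - 1)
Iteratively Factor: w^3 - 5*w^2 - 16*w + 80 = (w - 5)*(w^2 - 16) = (w - 5)*(w - 4)*(w + 4)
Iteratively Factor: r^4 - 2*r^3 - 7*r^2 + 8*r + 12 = (r - 3)*(r^3 + r^2 - 4*r - 4) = (r - 3)*(r - 2)*(r^2 + 3*r + 2) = (r - 3)*(r - 2)*(r + 2)*(r + 1)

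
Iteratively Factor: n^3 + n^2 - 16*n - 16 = (n - 4)*(n^2 + 5*n + 4) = (n - 4)*(n + 1)*(n + 4)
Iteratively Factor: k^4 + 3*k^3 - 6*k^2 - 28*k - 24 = (k + 2)*(k^3 + k^2 - 8*k - 12) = (k + 2)^2*(k^2 - k - 6) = (k + 2)^3*(k - 3)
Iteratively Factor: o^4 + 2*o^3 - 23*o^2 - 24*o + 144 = (o + 4)*(o^3 - 2*o^2 - 15*o + 36) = (o + 4)^2*(o^2 - 6*o + 9) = (o - 3)*(o + 4)^2*(o - 3)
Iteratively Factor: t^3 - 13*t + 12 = (t - 1)*(t^2 + t - 12) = (t - 1)*(t + 4)*(t - 3)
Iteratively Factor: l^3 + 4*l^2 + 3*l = (l)*(l^2 + 4*l + 3) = l*(l + 3)*(l + 1)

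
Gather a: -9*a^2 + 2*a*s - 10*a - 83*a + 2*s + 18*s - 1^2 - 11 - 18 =-9*a^2 + a*(2*s - 93) + 20*s - 30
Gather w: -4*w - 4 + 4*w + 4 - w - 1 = -w - 1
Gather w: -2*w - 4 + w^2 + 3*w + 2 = w^2 + w - 2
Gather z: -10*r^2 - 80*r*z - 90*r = -10*r^2 - 80*r*z - 90*r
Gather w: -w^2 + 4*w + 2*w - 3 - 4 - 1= -w^2 + 6*w - 8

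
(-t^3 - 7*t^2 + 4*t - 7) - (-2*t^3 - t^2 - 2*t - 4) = t^3 - 6*t^2 + 6*t - 3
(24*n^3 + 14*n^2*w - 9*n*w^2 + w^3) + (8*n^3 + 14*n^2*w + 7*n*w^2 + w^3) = 32*n^3 + 28*n^2*w - 2*n*w^2 + 2*w^3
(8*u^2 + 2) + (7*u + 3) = 8*u^2 + 7*u + 5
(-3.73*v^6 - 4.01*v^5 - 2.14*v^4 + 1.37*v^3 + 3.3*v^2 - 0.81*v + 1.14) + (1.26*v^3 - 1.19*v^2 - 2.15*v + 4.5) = -3.73*v^6 - 4.01*v^5 - 2.14*v^4 + 2.63*v^3 + 2.11*v^2 - 2.96*v + 5.64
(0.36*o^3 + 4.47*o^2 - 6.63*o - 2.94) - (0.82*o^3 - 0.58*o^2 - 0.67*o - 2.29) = -0.46*o^3 + 5.05*o^2 - 5.96*o - 0.65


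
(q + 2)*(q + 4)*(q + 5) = q^3 + 11*q^2 + 38*q + 40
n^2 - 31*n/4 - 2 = (n - 8)*(n + 1/4)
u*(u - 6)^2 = u^3 - 12*u^2 + 36*u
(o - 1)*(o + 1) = o^2 - 1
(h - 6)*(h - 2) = h^2 - 8*h + 12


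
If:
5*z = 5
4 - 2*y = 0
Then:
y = 2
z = 1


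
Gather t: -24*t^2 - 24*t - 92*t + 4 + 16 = -24*t^2 - 116*t + 20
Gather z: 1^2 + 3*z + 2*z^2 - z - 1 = 2*z^2 + 2*z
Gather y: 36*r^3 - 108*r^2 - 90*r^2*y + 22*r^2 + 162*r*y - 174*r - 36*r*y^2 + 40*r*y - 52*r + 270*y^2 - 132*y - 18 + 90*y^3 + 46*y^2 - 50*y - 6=36*r^3 - 86*r^2 - 226*r + 90*y^3 + y^2*(316 - 36*r) + y*(-90*r^2 + 202*r - 182) - 24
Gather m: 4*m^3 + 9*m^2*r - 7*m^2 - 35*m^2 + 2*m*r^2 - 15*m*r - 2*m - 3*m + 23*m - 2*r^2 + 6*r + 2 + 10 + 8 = 4*m^3 + m^2*(9*r - 42) + m*(2*r^2 - 15*r + 18) - 2*r^2 + 6*r + 20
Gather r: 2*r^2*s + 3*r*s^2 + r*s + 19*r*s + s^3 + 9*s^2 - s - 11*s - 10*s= 2*r^2*s + r*(3*s^2 + 20*s) + s^3 + 9*s^2 - 22*s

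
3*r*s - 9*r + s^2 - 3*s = (3*r + s)*(s - 3)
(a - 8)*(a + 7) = a^2 - a - 56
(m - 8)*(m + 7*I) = m^2 - 8*m + 7*I*m - 56*I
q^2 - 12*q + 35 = (q - 7)*(q - 5)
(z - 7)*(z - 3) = z^2 - 10*z + 21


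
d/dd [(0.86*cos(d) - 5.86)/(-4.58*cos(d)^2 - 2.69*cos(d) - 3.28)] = (-3.9388*cos(d)^2 + 53.6776*cos(d) + 18.5842)*sin(d)/(20.9764*cos(d)^4 + 24.6404*cos(d)^3 + 37.2809*cos(d)^2 + 17.6464*cos(d) + 10.7584)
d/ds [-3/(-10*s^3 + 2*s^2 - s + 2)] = 3*(-30*s^2 + 4*s - 1)/(10*s^3 - 2*s^2 + s - 2)^2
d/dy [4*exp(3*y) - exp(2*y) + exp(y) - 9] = (12*exp(2*y) - 2*exp(y) + 1)*exp(y)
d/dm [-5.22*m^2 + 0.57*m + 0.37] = 0.57 - 10.44*m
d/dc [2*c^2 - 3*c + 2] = 4*c - 3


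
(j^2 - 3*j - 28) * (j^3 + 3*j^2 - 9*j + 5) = j^5 - 46*j^3 - 52*j^2 + 237*j - 140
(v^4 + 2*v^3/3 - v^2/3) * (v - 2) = v^5 - 4*v^4/3 - 5*v^3/3 + 2*v^2/3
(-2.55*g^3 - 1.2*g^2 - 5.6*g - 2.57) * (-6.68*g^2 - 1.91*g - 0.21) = 17.034*g^5 + 12.8865*g^4 + 40.2355*g^3 + 28.1156*g^2 + 6.0847*g + 0.5397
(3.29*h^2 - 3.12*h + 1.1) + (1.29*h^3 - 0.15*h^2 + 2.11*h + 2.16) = 1.29*h^3 + 3.14*h^2 - 1.01*h + 3.26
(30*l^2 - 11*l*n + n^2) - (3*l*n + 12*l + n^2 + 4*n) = 30*l^2 - 14*l*n - 12*l - 4*n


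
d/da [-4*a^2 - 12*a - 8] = -8*a - 12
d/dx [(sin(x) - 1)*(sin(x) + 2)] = sin(2*x) + cos(x)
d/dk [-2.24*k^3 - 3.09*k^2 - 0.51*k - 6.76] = -6.72*k^2 - 6.18*k - 0.51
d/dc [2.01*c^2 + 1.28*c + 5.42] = 4.02*c + 1.28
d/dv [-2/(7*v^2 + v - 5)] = 2*(14*v + 1)/(7*v^2 + v - 5)^2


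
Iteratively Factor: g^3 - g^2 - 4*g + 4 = (g - 1)*(g^2 - 4) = (g - 2)*(g - 1)*(g + 2)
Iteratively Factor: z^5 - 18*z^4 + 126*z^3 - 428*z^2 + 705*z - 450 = (z - 5)*(z^4 - 13*z^3 + 61*z^2 - 123*z + 90) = (z - 5)^2*(z^3 - 8*z^2 + 21*z - 18) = (z - 5)^2*(z - 3)*(z^2 - 5*z + 6) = (z - 5)^2*(z - 3)*(z - 2)*(z - 3)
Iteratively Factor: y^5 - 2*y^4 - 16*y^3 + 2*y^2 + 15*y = (y - 5)*(y^4 + 3*y^3 - y^2 - 3*y) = (y - 5)*(y - 1)*(y^3 + 4*y^2 + 3*y) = (y - 5)*(y - 1)*(y + 3)*(y^2 + y) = (y - 5)*(y - 1)*(y + 1)*(y + 3)*(y)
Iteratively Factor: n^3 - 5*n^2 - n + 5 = (n - 1)*(n^2 - 4*n - 5) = (n - 5)*(n - 1)*(n + 1)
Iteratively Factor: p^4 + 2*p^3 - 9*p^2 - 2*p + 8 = (p - 1)*(p^3 + 3*p^2 - 6*p - 8) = (p - 1)*(p + 4)*(p^2 - p - 2) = (p - 1)*(p + 1)*(p + 4)*(p - 2)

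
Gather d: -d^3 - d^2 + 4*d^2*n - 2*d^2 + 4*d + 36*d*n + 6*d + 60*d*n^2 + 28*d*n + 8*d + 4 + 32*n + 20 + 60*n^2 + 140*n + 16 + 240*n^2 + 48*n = -d^3 + d^2*(4*n - 3) + d*(60*n^2 + 64*n + 18) + 300*n^2 + 220*n + 40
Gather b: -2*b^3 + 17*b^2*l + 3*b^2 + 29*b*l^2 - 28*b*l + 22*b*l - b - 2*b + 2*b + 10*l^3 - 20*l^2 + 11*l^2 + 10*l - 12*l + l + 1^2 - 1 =-2*b^3 + b^2*(17*l + 3) + b*(29*l^2 - 6*l - 1) + 10*l^3 - 9*l^2 - l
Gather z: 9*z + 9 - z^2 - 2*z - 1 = -z^2 + 7*z + 8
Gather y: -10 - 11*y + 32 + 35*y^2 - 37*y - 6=35*y^2 - 48*y + 16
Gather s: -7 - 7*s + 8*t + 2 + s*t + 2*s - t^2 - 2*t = s*(t - 5) - t^2 + 6*t - 5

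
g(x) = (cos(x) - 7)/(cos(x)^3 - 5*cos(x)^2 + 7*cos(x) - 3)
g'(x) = (cos(x) - 7)*(3*sin(x)*cos(x)^2 - 10*sin(x)*cos(x) + 7*sin(x))/(cos(x)^3 - 5*cos(x)^2 + 7*cos(x) - 3)^2 - sin(x)/(cos(x)^3 - 5*cos(x)^2 + 7*cos(x) - 3)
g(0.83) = 25.74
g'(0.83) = -121.99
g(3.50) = 0.54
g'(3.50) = 0.22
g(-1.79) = 1.51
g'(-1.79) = 2.68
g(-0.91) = 17.94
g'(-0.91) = 77.05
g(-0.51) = 177.87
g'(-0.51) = 1391.31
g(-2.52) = 0.62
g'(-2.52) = 0.45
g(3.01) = 0.50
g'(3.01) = -0.07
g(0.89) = 19.57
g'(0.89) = -86.09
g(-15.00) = 0.67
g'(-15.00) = 0.55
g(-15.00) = 0.67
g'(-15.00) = 0.55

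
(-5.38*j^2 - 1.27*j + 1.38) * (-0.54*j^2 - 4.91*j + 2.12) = 2.9052*j^4 + 27.1016*j^3 - 5.9151*j^2 - 9.4682*j + 2.9256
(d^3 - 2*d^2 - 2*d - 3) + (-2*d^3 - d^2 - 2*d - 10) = -d^3 - 3*d^2 - 4*d - 13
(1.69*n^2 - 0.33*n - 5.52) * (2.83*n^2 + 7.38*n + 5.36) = 4.7827*n^4 + 11.5383*n^3 - 8.9986*n^2 - 42.5064*n - 29.5872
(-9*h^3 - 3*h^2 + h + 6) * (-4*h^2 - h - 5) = 36*h^5 + 21*h^4 + 44*h^3 - 10*h^2 - 11*h - 30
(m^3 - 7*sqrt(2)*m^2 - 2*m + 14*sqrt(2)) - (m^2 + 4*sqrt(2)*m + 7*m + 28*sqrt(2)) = m^3 - 7*sqrt(2)*m^2 - m^2 - 9*m - 4*sqrt(2)*m - 14*sqrt(2)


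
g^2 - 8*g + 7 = (g - 7)*(g - 1)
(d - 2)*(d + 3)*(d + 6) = d^3 + 7*d^2 - 36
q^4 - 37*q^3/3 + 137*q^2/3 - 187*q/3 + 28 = (q - 7)*(q - 3)*(q - 4/3)*(q - 1)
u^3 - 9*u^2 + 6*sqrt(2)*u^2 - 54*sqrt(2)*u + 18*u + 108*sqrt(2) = (u - 6)*(u - 3)*(u + 6*sqrt(2))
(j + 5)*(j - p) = j^2 - j*p + 5*j - 5*p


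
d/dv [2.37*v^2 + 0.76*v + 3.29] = 4.74*v + 0.76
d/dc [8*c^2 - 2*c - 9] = 16*c - 2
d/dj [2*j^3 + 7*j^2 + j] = 6*j^2 + 14*j + 1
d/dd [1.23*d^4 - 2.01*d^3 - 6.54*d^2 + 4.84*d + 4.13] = 4.92*d^3 - 6.03*d^2 - 13.08*d + 4.84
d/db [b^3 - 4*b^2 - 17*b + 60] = 3*b^2 - 8*b - 17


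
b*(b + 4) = b^2 + 4*b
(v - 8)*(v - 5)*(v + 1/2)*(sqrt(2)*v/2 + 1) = sqrt(2)*v^4/2 - 25*sqrt(2)*v^3/4 + v^3 - 25*v^2/2 + 67*sqrt(2)*v^2/4 + 10*sqrt(2)*v + 67*v/2 + 20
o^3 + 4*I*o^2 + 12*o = o*(o - 2*I)*(o + 6*I)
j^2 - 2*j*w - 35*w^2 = (j - 7*w)*(j + 5*w)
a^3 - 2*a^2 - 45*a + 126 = (a - 6)*(a - 3)*(a + 7)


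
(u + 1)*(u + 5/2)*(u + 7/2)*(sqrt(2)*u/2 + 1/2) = sqrt(2)*u^4/2 + u^3/2 + 7*sqrt(2)*u^3/2 + 7*u^2/2 + 59*sqrt(2)*u^2/8 + 35*sqrt(2)*u/8 + 59*u/8 + 35/8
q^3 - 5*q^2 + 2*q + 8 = (q - 4)*(q - 2)*(q + 1)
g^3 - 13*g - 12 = (g - 4)*(g + 1)*(g + 3)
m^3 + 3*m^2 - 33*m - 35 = (m - 5)*(m + 1)*(m + 7)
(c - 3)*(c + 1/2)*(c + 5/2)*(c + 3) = c^4 + 3*c^3 - 31*c^2/4 - 27*c - 45/4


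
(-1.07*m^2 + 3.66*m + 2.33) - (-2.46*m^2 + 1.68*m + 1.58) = 1.39*m^2 + 1.98*m + 0.75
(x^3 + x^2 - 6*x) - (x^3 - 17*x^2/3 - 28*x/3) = 20*x^2/3 + 10*x/3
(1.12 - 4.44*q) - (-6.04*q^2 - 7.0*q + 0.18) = 6.04*q^2 + 2.56*q + 0.94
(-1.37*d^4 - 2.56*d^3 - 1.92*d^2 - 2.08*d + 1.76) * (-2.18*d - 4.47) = 2.9866*d^5 + 11.7047*d^4 + 15.6288*d^3 + 13.1168*d^2 + 5.4608*d - 7.8672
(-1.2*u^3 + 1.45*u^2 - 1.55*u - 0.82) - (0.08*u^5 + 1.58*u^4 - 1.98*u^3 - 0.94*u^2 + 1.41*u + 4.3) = -0.08*u^5 - 1.58*u^4 + 0.78*u^3 + 2.39*u^2 - 2.96*u - 5.12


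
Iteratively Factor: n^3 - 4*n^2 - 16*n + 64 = (n - 4)*(n^2 - 16) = (n - 4)^2*(n + 4)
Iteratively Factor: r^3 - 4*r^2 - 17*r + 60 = (r - 5)*(r^2 + r - 12) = (r - 5)*(r + 4)*(r - 3)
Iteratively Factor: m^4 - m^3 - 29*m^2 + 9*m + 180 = (m - 3)*(m^3 + 2*m^2 - 23*m - 60) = (m - 5)*(m - 3)*(m^2 + 7*m + 12) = (m - 5)*(m - 3)*(m + 4)*(m + 3)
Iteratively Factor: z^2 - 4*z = (z)*(z - 4)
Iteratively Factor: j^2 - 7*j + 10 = (j - 2)*(j - 5)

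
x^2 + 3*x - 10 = (x - 2)*(x + 5)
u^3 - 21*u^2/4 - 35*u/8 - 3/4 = (u - 6)*(u + 1/4)*(u + 1/2)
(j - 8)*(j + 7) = j^2 - j - 56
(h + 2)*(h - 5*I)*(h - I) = h^3 + 2*h^2 - 6*I*h^2 - 5*h - 12*I*h - 10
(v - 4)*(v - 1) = v^2 - 5*v + 4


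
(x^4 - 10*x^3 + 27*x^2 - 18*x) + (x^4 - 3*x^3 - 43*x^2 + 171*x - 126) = 2*x^4 - 13*x^3 - 16*x^2 + 153*x - 126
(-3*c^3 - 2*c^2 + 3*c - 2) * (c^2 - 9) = -3*c^5 - 2*c^4 + 30*c^3 + 16*c^2 - 27*c + 18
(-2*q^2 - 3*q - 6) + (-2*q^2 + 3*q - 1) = -4*q^2 - 7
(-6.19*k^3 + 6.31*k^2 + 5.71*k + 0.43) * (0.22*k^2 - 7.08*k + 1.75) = -1.3618*k^5 + 45.2134*k^4 - 54.2511*k^3 - 29.2897*k^2 + 6.9481*k + 0.7525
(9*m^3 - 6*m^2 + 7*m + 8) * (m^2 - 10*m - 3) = 9*m^5 - 96*m^4 + 40*m^3 - 44*m^2 - 101*m - 24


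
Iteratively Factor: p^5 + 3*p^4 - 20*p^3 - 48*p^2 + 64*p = (p)*(p^4 + 3*p^3 - 20*p^2 - 48*p + 64) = p*(p - 1)*(p^3 + 4*p^2 - 16*p - 64) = p*(p - 1)*(p + 4)*(p^2 - 16) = p*(p - 4)*(p - 1)*(p + 4)*(p + 4)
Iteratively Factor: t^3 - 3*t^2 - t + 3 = (t - 1)*(t^2 - 2*t - 3) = (t - 3)*(t - 1)*(t + 1)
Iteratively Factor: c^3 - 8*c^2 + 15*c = (c)*(c^2 - 8*c + 15) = c*(c - 5)*(c - 3)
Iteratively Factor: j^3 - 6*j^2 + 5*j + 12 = (j + 1)*(j^2 - 7*j + 12) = (j - 3)*(j + 1)*(j - 4)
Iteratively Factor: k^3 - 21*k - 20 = (k - 5)*(k^2 + 5*k + 4) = (k - 5)*(k + 1)*(k + 4)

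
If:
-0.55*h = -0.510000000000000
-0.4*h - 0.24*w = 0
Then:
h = 0.93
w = -1.55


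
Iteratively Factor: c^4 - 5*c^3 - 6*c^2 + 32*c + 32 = (c + 2)*(c^3 - 7*c^2 + 8*c + 16) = (c + 1)*(c + 2)*(c^2 - 8*c + 16) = (c - 4)*(c + 1)*(c + 2)*(c - 4)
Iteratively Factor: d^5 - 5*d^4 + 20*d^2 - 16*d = (d)*(d^4 - 5*d^3 + 20*d - 16) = d*(d - 4)*(d^3 - d^2 - 4*d + 4) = d*(d - 4)*(d + 2)*(d^2 - 3*d + 2) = d*(d - 4)*(d - 1)*(d + 2)*(d - 2)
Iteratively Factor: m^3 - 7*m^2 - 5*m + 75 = (m - 5)*(m^2 - 2*m - 15) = (m - 5)^2*(m + 3)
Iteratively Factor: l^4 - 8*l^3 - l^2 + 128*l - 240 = (l + 4)*(l^3 - 12*l^2 + 47*l - 60) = (l - 5)*(l + 4)*(l^2 - 7*l + 12) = (l - 5)*(l - 3)*(l + 4)*(l - 4)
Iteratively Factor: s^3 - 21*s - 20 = (s + 1)*(s^2 - s - 20) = (s + 1)*(s + 4)*(s - 5)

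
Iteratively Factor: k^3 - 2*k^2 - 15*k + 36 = (k + 4)*(k^2 - 6*k + 9) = (k - 3)*(k + 4)*(k - 3)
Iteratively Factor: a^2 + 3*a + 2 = (a + 2)*(a + 1)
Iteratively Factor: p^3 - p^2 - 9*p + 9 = (p - 3)*(p^2 + 2*p - 3) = (p - 3)*(p + 3)*(p - 1)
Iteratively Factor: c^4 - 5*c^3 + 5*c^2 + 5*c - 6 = (c - 2)*(c^3 - 3*c^2 - c + 3) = (c - 2)*(c - 1)*(c^2 - 2*c - 3) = (c - 3)*(c - 2)*(c - 1)*(c + 1)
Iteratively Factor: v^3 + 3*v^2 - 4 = (v + 2)*(v^2 + v - 2) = (v - 1)*(v + 2)*(v + 2)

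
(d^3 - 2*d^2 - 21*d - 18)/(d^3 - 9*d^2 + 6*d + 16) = (d^2 - 3*d - 18)/(d^2 - 10*d + 16)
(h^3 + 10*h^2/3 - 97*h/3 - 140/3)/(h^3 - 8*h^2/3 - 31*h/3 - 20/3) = (h + 7)/(h + 1)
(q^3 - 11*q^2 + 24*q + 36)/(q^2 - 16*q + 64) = (q^3 - 11*q^2 + 24*q + 36)/(q^2 - 16*q + 64)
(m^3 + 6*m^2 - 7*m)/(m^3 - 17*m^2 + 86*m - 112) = m*(m^2 + 6*m - 7)/(m^3 - 17*m^2 + 86*m - 112)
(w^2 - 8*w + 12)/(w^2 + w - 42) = (w - 2)/(w + 7)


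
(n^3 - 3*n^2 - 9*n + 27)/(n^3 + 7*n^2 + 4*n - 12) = (n^3 - 3*n^2 - 9*n + 27)/(n^3 + 7*n^2 + 4*n - 12)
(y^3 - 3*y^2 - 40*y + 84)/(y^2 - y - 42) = y - 2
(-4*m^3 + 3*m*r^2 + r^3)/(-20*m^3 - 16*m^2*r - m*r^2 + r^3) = (-m + r)/(-5*m + r)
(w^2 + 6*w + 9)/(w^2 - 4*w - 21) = (w + 3)/(w - 7)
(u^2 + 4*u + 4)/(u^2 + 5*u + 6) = (u + 2)/(u + 3)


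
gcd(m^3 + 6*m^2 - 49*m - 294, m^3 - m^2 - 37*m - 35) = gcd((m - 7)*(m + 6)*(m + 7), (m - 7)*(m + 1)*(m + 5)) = m - 7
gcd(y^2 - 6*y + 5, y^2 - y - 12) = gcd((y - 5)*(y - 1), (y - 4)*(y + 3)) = 1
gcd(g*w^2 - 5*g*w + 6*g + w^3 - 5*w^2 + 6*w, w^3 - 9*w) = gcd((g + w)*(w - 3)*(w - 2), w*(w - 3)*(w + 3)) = w - 3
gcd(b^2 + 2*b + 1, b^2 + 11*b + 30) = 1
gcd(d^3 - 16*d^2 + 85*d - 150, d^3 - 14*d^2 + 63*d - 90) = d^2 - 11*d + 30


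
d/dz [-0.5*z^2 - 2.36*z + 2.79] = -1.0*z - 2.36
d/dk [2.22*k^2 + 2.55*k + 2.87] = 4.44*k + 2.55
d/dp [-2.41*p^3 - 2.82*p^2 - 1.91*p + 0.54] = -7.23*p^2 - 5.64*p - 1.91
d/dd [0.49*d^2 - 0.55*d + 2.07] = 0.98*d - 0.55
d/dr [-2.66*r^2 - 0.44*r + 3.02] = -5.32*r - 0.44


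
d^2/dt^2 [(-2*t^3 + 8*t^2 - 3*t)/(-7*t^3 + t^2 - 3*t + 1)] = 2*(-378*t^6 + 315*t^5 + 525*t^4 - 460*t^3 + 132*t^2 - 3*t + 1)/(343*t^9 - 147*t^8 + 462*t^7 - 274*t^6 + 240*t^5 - 156*t^4 + 66*t^3 - 30*t^2 + 9*t - 1)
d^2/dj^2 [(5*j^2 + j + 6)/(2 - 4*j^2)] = (-4*j^3 - 102*j^2 - 6*j - 17)/(8*j^6 - 12*j^4 + 6*j^2 - 1)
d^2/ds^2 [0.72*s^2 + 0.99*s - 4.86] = 1.44000000000000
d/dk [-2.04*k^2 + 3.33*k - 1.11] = 3.33 - 4.08*k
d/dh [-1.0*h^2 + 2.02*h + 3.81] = 2.02 - 2.0*h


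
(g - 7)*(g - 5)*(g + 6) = g^3 - 6*g^2 - 37*g + 210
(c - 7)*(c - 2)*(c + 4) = c^3 - 5*c^2 - 22*c + 56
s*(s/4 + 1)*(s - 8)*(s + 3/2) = s^4/4 - 5*s^3/8 - 19*s^2/2 - 12*s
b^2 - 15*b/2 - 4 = (b - 8)*(b + 1/2)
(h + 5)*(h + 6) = h^2 + 11*h + 30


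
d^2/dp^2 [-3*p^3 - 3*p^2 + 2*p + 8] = -18*p - 6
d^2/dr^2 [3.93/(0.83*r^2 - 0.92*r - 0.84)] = (5.414754*r^2 - 6.001896*r - 3.93*(1.66*r - 0.92)*(3.32*r - 1.84) - 5.479992)/(-0.83*r^2 + 0.92*r + 0.84)^3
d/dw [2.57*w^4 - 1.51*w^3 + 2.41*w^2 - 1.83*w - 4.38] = 10.28*w^3 - 4.53*w^2 + 4.82*w - 1.83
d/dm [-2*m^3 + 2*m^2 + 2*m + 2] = -6*m^2 + 4*m + 2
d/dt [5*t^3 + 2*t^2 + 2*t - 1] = 15*t^2 + 4*t + 2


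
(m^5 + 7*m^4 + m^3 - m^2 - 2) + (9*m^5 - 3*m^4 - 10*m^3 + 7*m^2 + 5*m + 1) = 10*m^5 + 4*m^4 - 9*m^3 + 6*m^2 + 5*m - 1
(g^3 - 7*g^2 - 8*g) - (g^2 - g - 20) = g^3 - 8*g^2 - 7*g + 20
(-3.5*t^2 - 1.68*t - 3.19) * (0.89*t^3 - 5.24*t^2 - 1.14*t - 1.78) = -3.115*t^5 + 16.8448*t^4 + 9.9541*t^3 + 24.8608*t^2 + 6.627*t + 5.6782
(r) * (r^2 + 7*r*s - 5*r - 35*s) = r^3 + 7*r^2*s - 5*r^2 - 35*r*s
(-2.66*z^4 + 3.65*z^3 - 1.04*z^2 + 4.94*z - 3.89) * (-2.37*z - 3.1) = 6.3042*z^5 - 0.404500000000001*z^4 - 8.8502*z^3 - 8.4838*z^2 - 6.0947*z + 12.059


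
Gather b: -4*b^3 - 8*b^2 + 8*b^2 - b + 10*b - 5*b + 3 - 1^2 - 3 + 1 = -4*b^3 + 4*b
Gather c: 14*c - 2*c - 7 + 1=12*c - 6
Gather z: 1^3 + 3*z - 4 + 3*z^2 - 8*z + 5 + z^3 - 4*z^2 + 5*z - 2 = z^3 - z^2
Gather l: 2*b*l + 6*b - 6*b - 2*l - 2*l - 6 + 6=l*(2*b - 4)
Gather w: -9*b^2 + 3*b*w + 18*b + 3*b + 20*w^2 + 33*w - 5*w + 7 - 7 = -9*b^2 + 21*b + 20*w^2 + w*(3*b + 28)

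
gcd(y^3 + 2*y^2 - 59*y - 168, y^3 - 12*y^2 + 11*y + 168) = y^2 - 5*y - 24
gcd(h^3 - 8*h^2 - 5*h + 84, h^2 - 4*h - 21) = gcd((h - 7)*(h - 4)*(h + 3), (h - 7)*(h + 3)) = h^2 - 4*h - 21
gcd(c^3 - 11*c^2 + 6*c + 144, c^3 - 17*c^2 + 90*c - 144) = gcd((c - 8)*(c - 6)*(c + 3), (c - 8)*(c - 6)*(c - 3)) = c^2 - 14*c + 48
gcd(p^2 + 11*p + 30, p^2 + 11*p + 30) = p^2 + 11*p + 30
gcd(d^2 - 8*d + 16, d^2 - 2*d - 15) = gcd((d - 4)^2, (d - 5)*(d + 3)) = 1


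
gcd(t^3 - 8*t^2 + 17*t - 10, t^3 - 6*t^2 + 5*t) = t^2 - 6*t + 5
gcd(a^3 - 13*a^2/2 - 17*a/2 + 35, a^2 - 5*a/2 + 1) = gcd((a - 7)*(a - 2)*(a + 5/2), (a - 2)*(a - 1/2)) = a - 2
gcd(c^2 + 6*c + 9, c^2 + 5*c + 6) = c + 3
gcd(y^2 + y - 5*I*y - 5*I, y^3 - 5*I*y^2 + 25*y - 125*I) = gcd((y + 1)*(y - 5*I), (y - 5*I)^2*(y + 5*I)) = y - 5*I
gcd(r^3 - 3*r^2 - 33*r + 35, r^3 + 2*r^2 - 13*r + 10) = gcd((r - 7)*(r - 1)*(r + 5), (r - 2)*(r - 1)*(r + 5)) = r^2 + 4*r - 5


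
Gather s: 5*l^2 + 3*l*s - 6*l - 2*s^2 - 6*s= 5*l^2 - 6*l - 2*s^2 + s*(3*l - 6)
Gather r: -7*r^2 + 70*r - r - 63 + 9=-7*r^2 + 69*r - 54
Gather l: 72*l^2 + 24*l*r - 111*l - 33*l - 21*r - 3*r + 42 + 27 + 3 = 72*l^2 + l*(24*r - 144) - 24*r + 72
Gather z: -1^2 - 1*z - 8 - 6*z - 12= -7*z - 21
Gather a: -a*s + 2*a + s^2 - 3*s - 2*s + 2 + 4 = a*(2 - s) + s^2 - 5*s + 6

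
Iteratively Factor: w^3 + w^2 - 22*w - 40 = (w + 4)*(w^2 - 3*w - 10) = (w + 2)*(w + 4)*(w - 5)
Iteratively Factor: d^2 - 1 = (d + 1)*(d - 1)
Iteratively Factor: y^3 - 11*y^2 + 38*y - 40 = (y - 2)*(y^2 - 9*y + 20) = (y - 4)*(y - 2)*(y - 5)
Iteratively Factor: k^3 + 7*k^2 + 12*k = (k + 3)*(k^2 + 4*k) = (k + 3)*(k + 4)*(k)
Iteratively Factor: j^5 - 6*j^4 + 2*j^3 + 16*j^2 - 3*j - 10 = (j + 1)*(j^4 - 7*j^3 + 9*j^2 + 7*j - 10) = (j - 1)*(j + 1)*(j^3 - 6*j^2 + 3*j + 10) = (j - 1)*(j + 1)^2*(j^2 - 7*j + 10) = (j - 5)*(j - 1)*(j + 1)^2*(j - 2)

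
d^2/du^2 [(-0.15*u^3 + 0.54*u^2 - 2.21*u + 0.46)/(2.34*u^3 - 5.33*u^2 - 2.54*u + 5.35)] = (2.17198800000001*u^6 - 77.955696*u^5 + 237.398148*u^4 - 363.388468*u^3 + 498.628428*u^2 - 401.062788*u + 3.018652)/(12.812904*u^9 - 87.554844*u^8 + 157.706406*u^7 + 126.540271*u^6 - 571.543206*u^5 + 162.012201*u^4 + 619.119106*u^3 - 354.125595*u^2 - 218.10345*u + 153.130375)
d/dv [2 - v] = -1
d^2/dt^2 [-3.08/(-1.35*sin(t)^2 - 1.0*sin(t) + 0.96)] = (-22.4532*sin(t)^4 - 12.474*sin(t)^3 + 14.63308*sin(t)^2 + 21.9912*sin(t) + 14.14336)/(1.35*sin(t)^2 + 1.0*sin(t) - 0.96)^3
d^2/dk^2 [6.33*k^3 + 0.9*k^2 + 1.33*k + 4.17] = 37.98*k + 1.8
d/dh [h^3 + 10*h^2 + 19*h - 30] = 3*h^2 + 20*h + 19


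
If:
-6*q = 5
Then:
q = -5/6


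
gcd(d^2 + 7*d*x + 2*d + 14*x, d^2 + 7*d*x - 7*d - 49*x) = d + 7*x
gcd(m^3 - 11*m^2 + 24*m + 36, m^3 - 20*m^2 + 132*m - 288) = m^2 - 12*m + 36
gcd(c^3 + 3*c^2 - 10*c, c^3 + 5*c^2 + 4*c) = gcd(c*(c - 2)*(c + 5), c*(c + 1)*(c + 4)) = c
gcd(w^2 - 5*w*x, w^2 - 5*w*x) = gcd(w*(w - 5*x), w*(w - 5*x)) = -w^2 + 5*w*x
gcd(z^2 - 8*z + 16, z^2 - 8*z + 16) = z^2 - 8*z + 16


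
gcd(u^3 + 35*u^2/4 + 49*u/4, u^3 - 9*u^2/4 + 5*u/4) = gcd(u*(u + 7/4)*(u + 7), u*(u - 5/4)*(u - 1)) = u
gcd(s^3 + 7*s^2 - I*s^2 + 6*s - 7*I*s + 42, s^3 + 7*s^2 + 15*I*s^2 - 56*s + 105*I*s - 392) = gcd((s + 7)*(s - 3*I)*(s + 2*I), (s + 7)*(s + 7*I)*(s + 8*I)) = s + 7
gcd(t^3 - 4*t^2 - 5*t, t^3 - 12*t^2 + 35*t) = t^2 - 5*t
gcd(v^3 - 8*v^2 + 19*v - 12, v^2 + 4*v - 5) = v - 1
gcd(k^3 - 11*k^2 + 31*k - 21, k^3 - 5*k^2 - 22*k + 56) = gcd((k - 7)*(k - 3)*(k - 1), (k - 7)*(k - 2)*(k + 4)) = k - 7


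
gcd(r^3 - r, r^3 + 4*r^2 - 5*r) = r^2 - r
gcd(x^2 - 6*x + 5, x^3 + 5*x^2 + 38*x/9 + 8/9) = 1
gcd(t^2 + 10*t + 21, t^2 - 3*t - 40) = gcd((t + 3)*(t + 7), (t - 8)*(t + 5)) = 1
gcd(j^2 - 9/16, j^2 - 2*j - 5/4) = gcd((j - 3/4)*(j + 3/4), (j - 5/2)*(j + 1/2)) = 1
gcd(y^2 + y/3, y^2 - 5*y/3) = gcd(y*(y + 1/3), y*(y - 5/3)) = y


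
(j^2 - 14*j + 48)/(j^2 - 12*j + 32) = (j - 6)/(j - 4)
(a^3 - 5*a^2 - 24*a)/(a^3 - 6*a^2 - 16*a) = (a + 3)/(a + 2)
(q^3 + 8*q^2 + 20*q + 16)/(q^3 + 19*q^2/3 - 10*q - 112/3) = 3*(q^2 + 6*q + 8)/(3*q^2 + 13*q - 56)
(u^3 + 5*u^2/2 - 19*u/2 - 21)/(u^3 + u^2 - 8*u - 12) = (u + 7/2)/(u + 2)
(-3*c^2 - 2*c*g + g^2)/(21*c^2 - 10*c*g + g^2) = (-c - g)/(7*c - g)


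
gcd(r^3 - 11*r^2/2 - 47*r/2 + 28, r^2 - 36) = 1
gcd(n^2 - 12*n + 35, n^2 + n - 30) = n - 5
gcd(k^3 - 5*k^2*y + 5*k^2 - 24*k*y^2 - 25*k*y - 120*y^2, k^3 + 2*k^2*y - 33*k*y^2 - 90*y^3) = k + 3*y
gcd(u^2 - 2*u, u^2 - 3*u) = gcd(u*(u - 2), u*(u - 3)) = u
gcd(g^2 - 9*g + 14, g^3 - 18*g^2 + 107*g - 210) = g - 7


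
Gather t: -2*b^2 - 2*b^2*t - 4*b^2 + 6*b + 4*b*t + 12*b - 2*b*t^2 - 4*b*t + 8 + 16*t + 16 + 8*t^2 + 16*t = -6*b^2 + 18*b + t^2*(8 - 2*b) + t*(32 - 2*b^2) + 24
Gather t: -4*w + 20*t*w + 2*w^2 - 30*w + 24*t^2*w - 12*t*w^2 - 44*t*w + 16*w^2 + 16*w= 24*t^2*w + t*(-12*w^2 - 24*w) + 18*w^2 - 18*w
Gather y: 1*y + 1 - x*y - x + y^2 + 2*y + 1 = -x + y^2 + y*(3 - x) + 2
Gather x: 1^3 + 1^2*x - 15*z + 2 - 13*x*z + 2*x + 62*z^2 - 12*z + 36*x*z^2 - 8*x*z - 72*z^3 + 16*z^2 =x*(36*z^2 - 21*z + 3) - 72*z^3 + 78*z^2 - 27*z + 3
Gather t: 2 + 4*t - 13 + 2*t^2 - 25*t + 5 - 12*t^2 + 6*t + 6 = -10*t^2 - 15*t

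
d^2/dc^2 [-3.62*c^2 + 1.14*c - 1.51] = -7.24000000000000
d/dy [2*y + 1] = 2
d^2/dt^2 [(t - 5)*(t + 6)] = 2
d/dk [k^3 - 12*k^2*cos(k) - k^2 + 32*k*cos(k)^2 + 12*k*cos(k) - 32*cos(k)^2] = 12*k^2*sin(k) + 3*k^2 - 12*k*sin(k) - 32*k*sin(2*k) - 24*k*cos(k) - 2*k + 32*sin(2*k) + 32*cos(k)^2 + 12*cos(k)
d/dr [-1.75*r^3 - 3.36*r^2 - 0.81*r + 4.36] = -5.25*r^2 - 6.72*r - 0.81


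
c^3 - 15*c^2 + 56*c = c*(c - 8)*(c - 7)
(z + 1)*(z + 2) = z^2 + 3*z + 2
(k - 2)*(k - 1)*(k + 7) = k^3 + 4*k^2 - 19*k + 14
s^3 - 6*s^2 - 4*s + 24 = (s - 6)*(s - 2)*(s + 2)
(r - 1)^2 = r^2 - 2*r + 1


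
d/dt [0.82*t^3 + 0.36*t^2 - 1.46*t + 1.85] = 2.46*t^2 + 0.72*t - 1.46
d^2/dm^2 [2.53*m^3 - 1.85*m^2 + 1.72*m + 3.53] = 15.18*m - 3.7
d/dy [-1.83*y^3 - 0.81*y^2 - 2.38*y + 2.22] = -5.49*y^2 - 1.62*y - 2.38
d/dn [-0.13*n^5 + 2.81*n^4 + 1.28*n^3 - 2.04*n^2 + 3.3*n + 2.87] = -0.65*n^4 + 11.24*n^3 + 3.84*n^2 - 4.08*n + 3.3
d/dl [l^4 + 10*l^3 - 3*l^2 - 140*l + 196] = 4*l^3 + 30*l^2 - 6*l - 140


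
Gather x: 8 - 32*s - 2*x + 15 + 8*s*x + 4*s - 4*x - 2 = -28*s + x*(8*s - 6) + 21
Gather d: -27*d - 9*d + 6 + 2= 8 - 36*d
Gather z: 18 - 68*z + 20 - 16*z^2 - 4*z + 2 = -16*z^2 - 72*z + 40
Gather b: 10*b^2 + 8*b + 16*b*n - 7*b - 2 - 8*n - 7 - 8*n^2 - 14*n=10*b^2 + b*(16*n + 1) - 8*n^2 - 22*n - 9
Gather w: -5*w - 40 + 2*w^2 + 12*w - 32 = 2*w^2 + 7*w - 72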